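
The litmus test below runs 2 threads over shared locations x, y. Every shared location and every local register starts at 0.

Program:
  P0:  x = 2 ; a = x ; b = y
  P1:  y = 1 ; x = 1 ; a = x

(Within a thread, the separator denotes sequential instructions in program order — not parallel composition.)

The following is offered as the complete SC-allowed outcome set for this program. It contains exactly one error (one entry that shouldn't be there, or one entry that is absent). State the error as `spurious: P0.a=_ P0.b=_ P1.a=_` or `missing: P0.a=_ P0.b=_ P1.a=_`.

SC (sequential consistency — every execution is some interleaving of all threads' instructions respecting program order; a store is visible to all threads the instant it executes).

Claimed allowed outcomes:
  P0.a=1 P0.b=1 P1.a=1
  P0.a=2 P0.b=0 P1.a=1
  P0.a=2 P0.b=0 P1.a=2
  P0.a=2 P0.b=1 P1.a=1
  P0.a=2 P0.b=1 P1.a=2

spurious: P0.a=2 P0.b=0 P1.a=2

outcome vector order: (P0.a,P0.b,P1.a)
SC: 4 outcomes — {111 201 211 212}
claimed∖SC = {202}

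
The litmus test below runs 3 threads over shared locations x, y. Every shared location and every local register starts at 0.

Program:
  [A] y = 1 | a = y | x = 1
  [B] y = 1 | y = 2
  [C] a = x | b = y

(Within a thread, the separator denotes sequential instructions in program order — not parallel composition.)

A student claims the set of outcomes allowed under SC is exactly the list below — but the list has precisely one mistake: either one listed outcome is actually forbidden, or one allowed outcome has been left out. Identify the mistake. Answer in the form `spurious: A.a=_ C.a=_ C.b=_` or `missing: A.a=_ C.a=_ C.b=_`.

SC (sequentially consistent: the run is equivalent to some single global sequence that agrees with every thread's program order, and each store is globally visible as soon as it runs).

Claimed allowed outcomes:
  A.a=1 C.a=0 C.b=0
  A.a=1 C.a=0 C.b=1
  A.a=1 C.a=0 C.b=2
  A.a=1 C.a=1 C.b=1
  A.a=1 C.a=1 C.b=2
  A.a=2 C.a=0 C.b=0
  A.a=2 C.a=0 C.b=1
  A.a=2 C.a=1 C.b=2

outcome vector order: (A.a,C.a,C.b)
SC: 9 outcomes — {<1 0 0> <1 0 1> <1 0 2> <1 1 1> <1 1 2> <2 0 0> <2 0 1> <2 0 2> <2 1 2>}
SC∖claimed = {<2 0 2>}

missing: A.a=2 C.a=0 C.b=2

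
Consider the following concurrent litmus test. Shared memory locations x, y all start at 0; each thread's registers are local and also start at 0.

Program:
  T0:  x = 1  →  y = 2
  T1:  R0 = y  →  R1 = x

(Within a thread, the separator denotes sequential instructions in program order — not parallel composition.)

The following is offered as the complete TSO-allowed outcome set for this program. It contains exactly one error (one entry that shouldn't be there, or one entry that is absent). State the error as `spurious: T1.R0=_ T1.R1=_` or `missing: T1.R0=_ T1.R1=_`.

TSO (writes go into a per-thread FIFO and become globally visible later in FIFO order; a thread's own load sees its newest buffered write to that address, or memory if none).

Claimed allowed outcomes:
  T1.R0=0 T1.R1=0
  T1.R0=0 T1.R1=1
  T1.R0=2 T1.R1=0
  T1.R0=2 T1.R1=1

spurious: T1.R0=2 T1.R1=0

outcome vector order: (T1.R0,T1.R1)
[TSO] allowed = {(0,0), (0,1), (2,1)}
claimed∖TSO = {(2,0)}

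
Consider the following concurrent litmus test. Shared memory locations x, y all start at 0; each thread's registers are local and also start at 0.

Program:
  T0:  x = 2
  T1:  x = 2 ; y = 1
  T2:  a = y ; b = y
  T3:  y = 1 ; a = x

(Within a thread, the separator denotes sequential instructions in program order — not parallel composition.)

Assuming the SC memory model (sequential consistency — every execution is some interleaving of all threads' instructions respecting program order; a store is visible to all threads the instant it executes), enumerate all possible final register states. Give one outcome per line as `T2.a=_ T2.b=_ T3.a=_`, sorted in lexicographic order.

T2.a=0 T2.b=0 T3.a=0
T2.a=0 T2.b=0 T3.a=2
T2.a=0 T2.b=1 T3.a=0
T2.a=0 T2.b=1 T3.a=2
T2.a=1 T2.b=1 T3.a=0
T2.a=1 T2.b=1 T3.a=2

outcome vector order: (T2.a,T2.b,T3.a)
|SC outcomes| = 6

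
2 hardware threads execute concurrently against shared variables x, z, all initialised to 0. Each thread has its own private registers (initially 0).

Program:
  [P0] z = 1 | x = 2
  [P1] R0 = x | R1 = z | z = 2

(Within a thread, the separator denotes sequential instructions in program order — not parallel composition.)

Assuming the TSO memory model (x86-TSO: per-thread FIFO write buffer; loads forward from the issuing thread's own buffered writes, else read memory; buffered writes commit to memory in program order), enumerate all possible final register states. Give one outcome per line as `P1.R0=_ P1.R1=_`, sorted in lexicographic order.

outcome vector order: (P1.R0,P1.R1)
|TSO outcomes| = 3

P1.R0=0 P1.R1=0
P1.R0=0 P1.R1=1
P1.R0=2 P1.R1=1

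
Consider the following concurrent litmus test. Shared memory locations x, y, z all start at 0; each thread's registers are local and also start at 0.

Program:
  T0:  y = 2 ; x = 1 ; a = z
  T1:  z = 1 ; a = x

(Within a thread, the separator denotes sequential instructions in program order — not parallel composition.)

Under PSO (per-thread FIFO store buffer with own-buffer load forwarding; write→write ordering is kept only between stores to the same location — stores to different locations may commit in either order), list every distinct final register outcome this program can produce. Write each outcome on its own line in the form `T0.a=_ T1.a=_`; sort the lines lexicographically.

outcome vector order: (T0.a,T1.a)
|PSO outcomes| = 4

T0.a=0 T1.a=0
T0.a=0 T1.a=1
T0.a=1 T1.a=0
T0.a=1 T1.a=1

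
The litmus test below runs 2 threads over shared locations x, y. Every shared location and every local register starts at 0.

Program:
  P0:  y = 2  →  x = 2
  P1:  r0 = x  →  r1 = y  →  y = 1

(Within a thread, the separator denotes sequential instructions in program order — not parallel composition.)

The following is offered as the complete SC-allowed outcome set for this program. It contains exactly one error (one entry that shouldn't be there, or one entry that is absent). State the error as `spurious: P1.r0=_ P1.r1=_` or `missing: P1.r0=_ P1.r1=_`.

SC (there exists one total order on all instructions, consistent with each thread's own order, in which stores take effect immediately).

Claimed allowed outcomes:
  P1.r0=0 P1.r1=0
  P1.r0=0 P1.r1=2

missing: P1.r0=2 P1.r1=2

outcome vector order: (P1.r0,P1.r1)
SC: 3 outcomes — {(0,0), (0,2), (2,2)}
SC∖claimed = {(2,2)}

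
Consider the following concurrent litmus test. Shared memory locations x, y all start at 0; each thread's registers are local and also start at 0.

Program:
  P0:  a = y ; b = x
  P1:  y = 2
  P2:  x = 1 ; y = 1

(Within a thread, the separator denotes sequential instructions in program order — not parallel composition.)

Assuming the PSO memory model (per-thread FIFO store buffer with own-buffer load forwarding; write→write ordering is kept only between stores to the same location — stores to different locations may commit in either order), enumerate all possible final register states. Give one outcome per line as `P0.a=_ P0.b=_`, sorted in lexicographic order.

outcome vector order: (P0.a,P0.b)
|PSO outcomes| = 6

P0.a=0 P0.b=0
P0.a=0 P0.b=1
P0.a=1 P0.b=0
P0.a=1 P0.b=1
P0.a=2 P0.b=0
P0.a=2 P0.b=1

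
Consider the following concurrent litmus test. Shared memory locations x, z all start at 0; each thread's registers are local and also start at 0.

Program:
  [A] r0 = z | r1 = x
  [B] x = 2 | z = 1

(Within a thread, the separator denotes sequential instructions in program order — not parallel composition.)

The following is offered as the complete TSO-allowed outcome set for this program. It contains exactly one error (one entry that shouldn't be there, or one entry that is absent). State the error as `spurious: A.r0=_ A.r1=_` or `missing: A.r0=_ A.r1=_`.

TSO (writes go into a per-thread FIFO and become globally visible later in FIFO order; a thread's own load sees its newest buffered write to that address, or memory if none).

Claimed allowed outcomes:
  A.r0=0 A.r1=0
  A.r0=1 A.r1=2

outcome vector order: (A.r0,A.r1)
TSO: 3 outcomes — {0/0, 0/2, 1/2}
TSO∖claimed = {0/2}

missing: A.r0=0 A.r1=2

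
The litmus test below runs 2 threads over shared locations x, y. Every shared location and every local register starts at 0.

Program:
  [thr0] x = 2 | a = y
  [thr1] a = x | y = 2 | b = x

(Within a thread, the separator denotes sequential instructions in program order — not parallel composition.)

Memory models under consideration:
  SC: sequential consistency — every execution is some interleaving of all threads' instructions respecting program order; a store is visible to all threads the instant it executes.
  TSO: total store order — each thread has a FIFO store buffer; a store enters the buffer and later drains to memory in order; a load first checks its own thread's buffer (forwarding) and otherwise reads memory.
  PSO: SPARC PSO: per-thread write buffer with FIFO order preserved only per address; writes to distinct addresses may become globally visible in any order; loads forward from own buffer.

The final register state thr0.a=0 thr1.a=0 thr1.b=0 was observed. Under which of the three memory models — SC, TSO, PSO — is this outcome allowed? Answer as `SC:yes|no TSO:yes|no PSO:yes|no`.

outcome vector order: (thr0.a,thr1.a,thr1.b)
[SC] allowed = {002 022 200 202 222}
[TSO] allowed = {000 002 022 200 202 222}
[PSO] allowed = {000 002 022 200 202 222}
target 000 ∈ {TSO,PSO}

SC:no TSO:yes PSO:yes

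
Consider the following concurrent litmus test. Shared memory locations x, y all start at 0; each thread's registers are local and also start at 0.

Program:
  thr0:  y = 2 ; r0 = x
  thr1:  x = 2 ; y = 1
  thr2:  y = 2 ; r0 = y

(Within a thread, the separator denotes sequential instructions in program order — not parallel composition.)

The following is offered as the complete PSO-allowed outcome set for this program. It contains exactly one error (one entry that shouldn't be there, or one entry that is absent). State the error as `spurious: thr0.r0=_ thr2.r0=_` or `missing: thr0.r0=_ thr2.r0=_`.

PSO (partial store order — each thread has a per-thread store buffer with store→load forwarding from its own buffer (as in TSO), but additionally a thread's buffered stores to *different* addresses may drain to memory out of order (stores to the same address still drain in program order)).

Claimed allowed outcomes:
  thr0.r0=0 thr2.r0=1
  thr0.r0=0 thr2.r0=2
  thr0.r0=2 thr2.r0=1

outcome vector order: (thr0.r0,thr2.r0)
PSO: 4 outcomes — {<0 1>; <0 2>; <2 1>; <2 2>}
PSO∖claimed = {<2 2>}

missing: thr0.r0=2 thr2.r0=2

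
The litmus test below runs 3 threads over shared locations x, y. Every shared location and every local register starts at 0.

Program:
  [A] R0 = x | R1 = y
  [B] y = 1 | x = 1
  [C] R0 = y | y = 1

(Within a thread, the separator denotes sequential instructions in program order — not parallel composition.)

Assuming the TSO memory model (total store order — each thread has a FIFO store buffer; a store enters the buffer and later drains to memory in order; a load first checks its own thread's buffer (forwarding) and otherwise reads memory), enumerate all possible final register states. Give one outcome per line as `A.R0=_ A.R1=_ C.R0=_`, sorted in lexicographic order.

outcome vector order: (A.R0,A.R1,C.R0)
|TSO outcomes| = 6

A.R0=0 A.R1=0 C.R0=0
A.R0=0 A.R1=0 C.R0=1
A.R0=0 A.R1=1 C.R0=0
A.R0=0 A.R1=1 C.R0=1
A.R0=1 A.R1=1 C.R0=0
A.R0=1 A.R1=1 C.R0=1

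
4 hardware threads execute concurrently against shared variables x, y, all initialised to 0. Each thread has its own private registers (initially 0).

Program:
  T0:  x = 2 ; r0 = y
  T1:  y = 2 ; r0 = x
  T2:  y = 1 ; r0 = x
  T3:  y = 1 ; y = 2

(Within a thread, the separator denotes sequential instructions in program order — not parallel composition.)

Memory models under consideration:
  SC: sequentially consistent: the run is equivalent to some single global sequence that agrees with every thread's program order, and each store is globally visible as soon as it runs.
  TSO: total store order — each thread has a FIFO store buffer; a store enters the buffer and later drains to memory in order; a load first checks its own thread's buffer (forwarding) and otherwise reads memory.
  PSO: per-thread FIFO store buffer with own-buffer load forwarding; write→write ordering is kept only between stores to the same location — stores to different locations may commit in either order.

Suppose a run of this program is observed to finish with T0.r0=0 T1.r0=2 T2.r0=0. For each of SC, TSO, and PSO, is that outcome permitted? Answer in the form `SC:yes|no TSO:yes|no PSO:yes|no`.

outcome vector order: (T0.r0,T1.r0,T2.r0)
under SC → <0 2 2>; <1 0 0>; <1 0 2>; <1 2 0>; <1 2 2>; <2 0 0>; <2 0 2>; <2 2 0>; <2 2 2>
under TSO → <0 0 0>; <0 0 2>; <0 2 0>; <0 2 2>; <1 0 0>; <1 0 2>; <1 2 0>; <1 2 2>; <2 0 0>; <2 0 2>; <2 2 0>; <2 2 2>
under PSO → <0 0 0>; <0 0 2>; <0 2 0>; <0 2 2>; <1 0 0>; <1 0 2>; <1 2 0>; <1 2 2>; <2 0 0>; <2 0 2>; <2 2 0>; <2 2 2>
target <0 2 0> ∈ {TSO,PSO}

SC:no TSO:yes PSO:yes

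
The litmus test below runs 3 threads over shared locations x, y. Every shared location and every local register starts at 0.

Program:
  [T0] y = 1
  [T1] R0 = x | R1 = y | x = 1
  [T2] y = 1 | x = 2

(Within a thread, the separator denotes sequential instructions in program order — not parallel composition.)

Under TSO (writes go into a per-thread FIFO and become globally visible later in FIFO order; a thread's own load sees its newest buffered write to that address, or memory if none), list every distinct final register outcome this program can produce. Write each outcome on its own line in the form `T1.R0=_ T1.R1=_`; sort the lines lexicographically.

T1.R0=0 T1.R1=0
T1.R0=0 T1.R1=1
T1.R0=2 T1.R1=1

outcome vector order: (T1.R0,T1.R1)
|TSO outcomes| = 3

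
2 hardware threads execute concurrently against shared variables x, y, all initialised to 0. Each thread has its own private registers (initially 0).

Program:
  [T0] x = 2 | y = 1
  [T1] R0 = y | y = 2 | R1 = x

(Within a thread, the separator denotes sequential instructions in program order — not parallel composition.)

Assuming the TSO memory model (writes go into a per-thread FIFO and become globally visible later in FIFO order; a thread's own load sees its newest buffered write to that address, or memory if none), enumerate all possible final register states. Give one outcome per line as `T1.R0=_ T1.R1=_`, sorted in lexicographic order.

T1.R0=0 T1.R1=0
T1.R0=0 T1.R1=2
T1.R0=1 T1.R1=2

outcome vector order: (T1.R0,T1.R1)
|TSO outcomes| = 3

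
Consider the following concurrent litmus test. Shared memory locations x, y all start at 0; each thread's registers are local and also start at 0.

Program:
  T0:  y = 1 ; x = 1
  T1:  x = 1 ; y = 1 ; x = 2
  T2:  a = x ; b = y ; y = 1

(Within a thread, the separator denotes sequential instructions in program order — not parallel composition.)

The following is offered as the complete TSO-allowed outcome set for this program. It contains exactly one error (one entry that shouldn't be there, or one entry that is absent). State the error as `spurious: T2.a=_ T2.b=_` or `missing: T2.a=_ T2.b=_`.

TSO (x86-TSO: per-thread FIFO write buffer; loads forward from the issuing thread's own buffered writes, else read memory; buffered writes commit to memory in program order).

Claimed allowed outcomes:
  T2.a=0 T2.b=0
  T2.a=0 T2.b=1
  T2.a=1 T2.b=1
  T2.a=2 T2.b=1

outcome vector order: (T2.a,T2.b)
[TSO] allowed = {00; 01; 10; 11; 21}
TSO∖claimed = {10}

missing: T2.a=1 T2.b=0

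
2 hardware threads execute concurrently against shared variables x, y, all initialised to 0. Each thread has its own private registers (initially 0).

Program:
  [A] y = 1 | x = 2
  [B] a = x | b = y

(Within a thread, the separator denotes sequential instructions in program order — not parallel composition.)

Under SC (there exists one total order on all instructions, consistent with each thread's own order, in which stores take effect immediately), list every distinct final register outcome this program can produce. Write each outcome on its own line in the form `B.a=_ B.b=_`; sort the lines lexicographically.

B.a=0 B.b=0
B.a=0 B.b=1
B.a=2 B.b=1

outcome vector order: (B.a,B.b)
|SC outcomes| = 3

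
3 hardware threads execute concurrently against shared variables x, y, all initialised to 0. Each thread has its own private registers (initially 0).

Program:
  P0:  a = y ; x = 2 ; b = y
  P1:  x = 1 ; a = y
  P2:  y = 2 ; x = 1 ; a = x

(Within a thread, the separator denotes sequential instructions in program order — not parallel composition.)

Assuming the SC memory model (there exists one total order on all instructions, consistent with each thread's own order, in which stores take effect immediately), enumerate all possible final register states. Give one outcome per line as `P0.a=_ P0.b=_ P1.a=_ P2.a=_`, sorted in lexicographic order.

outcome vector order: (P0.a,P0.b,P1.a,P2.a)
|SC outcomes| = 10

P0.a=0 P0.b=0 P1.a=0 P2.a=1
P0.a=0 P0.b=0 P1.a=2 P2.a=1
P0.a=0 P0.b=2 P1.a=0 P2.a=1
P0.a=0 P0.b=2 P1.a=0 P2.a=2
P0.a=0 P0.b=2 P1.a=2 P2.a=1
P0.a=0 P0.b=2 P1.a=2 P2.a=2
P0.a=2 P0.b=2 P1.a=0 P2.a=1
P0.a=2 P0.b=2 P1.a=0 P2.a=2
P0.a=2 P0.b=2 P1.a=2 P2.a=1
P0.a=2 P0.b=2 P1.a=2 P2.a=2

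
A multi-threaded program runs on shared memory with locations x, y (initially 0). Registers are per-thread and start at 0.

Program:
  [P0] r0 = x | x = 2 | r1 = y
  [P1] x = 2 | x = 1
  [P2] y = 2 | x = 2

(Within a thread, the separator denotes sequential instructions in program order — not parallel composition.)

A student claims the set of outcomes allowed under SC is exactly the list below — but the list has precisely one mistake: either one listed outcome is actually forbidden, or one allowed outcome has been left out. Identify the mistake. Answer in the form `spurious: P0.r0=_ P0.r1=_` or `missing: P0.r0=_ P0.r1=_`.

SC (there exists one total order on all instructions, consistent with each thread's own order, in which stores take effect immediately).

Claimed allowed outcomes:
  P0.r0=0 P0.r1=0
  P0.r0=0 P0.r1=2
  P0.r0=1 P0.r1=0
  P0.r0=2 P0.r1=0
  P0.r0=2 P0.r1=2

outcome vector order: (P0.r0,P0.r1)
under SC → <0 0> <0 2> <1 0> <1 2> <2 0> <2 2>
SC∖claimed = {<1 2>}

missing: P0.r0=1 P0.r1=2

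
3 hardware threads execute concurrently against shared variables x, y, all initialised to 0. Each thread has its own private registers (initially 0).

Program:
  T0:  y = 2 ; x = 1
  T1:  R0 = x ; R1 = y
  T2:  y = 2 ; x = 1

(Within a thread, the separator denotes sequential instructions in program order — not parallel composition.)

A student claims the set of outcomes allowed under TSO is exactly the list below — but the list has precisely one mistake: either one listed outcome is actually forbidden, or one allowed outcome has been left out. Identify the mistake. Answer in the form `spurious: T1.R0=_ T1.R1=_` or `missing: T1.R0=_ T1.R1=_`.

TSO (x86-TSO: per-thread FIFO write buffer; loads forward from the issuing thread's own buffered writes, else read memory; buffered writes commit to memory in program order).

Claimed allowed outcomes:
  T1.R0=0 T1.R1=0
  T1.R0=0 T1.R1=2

outcome vector order: (T1.R0,T1.R1)
[TSO] allowed = {(0,0) (0,2) (1,2)}
TSO∖claimed = {(1,2)}

missing: T1.R0=1 T1.R1=2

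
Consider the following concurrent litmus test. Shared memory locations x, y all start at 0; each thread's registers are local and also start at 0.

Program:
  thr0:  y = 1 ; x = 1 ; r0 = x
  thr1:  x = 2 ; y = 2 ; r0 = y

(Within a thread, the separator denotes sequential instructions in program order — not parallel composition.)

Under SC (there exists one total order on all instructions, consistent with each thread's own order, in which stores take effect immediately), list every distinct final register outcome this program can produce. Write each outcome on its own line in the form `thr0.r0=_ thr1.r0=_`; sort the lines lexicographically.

thr0.r0=1 thr1.r0=1
thr0.r0=1 thr1.r0=2
thr0.r0=2 thr1.r0=2

outcome vector order: (thr0.r0,thr1.r0)
|SC outcomes| = 3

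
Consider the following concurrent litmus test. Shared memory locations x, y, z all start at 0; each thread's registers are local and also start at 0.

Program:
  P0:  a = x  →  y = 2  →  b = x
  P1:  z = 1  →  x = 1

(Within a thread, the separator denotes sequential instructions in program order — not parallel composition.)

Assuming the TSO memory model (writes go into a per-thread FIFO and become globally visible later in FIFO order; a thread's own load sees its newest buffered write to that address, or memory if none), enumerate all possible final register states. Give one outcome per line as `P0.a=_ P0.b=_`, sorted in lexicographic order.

P0.a=0 P0.b=0
P0.a=0 P0.b=1
P0.a=1 P0.b=1

outcome vector order: (P0.a,P0.b)
|TSO outcomes| = 3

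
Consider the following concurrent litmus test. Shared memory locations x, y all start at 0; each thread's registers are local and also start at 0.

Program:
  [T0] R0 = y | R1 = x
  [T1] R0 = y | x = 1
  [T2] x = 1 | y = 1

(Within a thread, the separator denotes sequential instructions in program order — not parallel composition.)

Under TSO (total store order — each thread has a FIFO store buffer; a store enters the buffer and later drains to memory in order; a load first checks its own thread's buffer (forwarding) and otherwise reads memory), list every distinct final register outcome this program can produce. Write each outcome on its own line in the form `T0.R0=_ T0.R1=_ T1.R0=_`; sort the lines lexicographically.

outcome vector order: (T0.R0,T0.R1,T1.R0)
|TSO outcomes| = 6

T0.R0=0 T0.R1=0 T1.R0=0
T0.R0=0 T0.R1=0 T1.R0=1
T0.R0=0 T0.R1=1 T1.R0=0
T0.R0=0 T0.R1=1 T1.R0=1
T0.R0=1 T0.R1=1 T1.R0=0
T0.R0=1 T0.R1=1 T1.R0=1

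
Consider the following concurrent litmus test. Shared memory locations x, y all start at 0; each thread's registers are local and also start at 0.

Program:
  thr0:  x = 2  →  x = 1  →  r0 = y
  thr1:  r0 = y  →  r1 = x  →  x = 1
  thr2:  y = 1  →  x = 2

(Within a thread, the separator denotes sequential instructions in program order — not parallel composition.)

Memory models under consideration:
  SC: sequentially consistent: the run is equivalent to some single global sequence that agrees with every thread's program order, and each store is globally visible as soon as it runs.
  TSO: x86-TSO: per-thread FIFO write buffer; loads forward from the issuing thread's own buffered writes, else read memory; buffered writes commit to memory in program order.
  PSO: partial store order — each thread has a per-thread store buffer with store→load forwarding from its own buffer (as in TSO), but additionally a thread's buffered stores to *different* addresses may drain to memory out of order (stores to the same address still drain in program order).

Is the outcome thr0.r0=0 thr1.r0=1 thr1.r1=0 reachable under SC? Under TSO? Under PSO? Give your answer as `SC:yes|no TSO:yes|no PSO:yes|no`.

outcome vector order: (thr0.r0,thr1.r0,thr1.r1)
SC (11): 000, 001, 002, 011, 012, 100, 101, 102, 110, 111, 112
TSO (12): 000, 001, 002, 010, 011, 012, 100, 101, 102, 110, 111, 112
PSO (12): 000, 001, 002, 010, 011, 012, 100, 101, 102, 110, 111, 112
target 010 ∈ {TSO,PSO}

SC:no TSO:yes PSO:yes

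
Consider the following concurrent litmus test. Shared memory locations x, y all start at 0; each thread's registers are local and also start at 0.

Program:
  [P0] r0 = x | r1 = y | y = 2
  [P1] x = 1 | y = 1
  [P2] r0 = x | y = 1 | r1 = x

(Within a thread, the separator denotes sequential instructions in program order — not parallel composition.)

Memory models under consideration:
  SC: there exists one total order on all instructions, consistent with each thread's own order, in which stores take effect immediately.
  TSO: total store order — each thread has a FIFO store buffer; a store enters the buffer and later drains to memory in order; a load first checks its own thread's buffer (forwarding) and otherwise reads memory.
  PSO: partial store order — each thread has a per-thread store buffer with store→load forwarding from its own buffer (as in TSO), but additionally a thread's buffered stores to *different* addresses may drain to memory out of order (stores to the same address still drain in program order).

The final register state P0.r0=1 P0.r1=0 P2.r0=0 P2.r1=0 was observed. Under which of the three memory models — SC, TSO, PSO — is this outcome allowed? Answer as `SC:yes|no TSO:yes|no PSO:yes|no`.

SC:no TSO:yes PSO:yes

outcome vector order: (P0.r0,P0.r1,P2.r0,P2.r1)
under SC → 0/0/0/0 0/0/0/1 0/0/1/1 0/1/0/0 0/1/0/1 0/1/1/1 1/0/0/1 1/0/1/1 1/1/0/0 1/1/0/1 1/1/1/1
under TSO → 0/0/0/0 0/0/0/1 0/0/1/1 0/1/0/0 0/1/0/1 0/1/1/1 1/0/0/0 1/0/0/1 1/0/1/1 1/1/0/0 1/1/0/1 1/1/1/1
under PSO → 0/0/0/0 0/0/0/1 0/0/1/1 0/1/0/0 0/1/0/1 0/1/1/1 1/0/0/0 1/0/0/1 1/0/1/1 1/1/0/0 1/1/0/1 1/1/1/1
target 1/0/0/0 ∈ {TSO,PSO}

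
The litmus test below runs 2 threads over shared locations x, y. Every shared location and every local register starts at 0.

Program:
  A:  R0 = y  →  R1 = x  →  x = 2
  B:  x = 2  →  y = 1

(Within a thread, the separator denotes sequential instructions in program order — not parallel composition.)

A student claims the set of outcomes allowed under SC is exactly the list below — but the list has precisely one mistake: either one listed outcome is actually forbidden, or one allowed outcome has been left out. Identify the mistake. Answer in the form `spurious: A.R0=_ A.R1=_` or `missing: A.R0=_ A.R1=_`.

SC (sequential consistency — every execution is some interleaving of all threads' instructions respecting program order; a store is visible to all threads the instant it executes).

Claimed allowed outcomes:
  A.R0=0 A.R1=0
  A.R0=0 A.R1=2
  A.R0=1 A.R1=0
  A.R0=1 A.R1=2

spurious: A.R0=1 A.R1=0

outcome vector order: (A.R0,A.R1)
under SC → (0,0); (0,2); (1,2)
claimed∖SC = {(1,0)}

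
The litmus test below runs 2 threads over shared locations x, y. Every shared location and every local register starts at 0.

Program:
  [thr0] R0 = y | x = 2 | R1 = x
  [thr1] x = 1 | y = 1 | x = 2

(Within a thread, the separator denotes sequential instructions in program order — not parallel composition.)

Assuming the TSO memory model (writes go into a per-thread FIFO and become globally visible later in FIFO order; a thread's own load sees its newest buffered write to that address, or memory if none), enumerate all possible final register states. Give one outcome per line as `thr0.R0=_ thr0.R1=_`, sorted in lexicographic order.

outcome vector order: (thr0.R0,thr0.R1)
|TSO outcomes| = 3

thr0.R0=0 thr0.R1=1
thr0.R0=0 thr0.R1=2
thr0.R0=1 thr0.R1=2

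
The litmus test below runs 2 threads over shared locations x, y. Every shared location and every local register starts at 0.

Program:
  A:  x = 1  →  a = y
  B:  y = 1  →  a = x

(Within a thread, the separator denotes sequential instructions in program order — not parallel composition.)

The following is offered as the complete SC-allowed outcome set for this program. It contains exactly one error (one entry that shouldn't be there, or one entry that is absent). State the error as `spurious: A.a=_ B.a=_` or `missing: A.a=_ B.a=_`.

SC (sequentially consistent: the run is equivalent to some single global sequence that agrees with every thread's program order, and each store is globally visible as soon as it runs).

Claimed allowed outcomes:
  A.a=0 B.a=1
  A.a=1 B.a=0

missing: A.a=1 B.a=1

outcome vector order: (A.a,B.a)
[SC] allowed = {<0 1>; <1 0>; <1 1>}
SC∖claimed = {<1 1>}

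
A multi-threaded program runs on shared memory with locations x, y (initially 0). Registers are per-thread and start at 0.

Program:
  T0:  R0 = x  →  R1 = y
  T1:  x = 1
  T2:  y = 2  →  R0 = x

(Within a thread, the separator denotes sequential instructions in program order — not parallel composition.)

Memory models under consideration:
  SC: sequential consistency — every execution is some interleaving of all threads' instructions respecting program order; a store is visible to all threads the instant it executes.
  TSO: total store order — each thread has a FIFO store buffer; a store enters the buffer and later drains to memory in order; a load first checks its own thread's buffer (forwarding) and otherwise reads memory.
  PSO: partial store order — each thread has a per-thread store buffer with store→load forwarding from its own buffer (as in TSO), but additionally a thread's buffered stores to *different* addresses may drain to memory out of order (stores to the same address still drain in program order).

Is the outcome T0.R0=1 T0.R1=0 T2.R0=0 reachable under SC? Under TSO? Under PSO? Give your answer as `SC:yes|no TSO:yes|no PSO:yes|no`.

SC:no TSO:yes PSO:yes

outcome vector order: (T0.R0,T0.R1,T2.R0)
SC (7): 000; 001; 020; 021; 101; 120; 121
TSO (8): 000; 001; 020; 021; 100; 101; 120; 121
PSO (8): 000; 001; 020; 021; 100; 101; 120; 121
target 100 ∈ {TSO,PSO}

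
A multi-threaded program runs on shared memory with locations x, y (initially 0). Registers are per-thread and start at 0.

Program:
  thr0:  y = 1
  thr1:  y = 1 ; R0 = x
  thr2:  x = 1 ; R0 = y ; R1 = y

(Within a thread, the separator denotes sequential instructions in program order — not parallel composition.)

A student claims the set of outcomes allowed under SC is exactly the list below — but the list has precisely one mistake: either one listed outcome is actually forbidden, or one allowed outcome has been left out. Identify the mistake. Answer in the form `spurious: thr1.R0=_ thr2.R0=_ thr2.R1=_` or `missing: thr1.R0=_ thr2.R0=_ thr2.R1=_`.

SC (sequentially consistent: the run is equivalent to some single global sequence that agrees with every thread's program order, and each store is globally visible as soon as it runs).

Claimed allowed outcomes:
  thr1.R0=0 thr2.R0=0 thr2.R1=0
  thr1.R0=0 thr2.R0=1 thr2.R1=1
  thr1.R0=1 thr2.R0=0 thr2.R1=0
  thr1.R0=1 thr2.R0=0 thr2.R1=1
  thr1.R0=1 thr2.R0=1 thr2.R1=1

spurious: thr1.R0=0 thr2.R0=0 thr2.R1=0

outcome vector order: (thr1.R0,thr2.R0,thr2.R1)
[SC] allowed = {011 100 101 111}
claimed∖SC = {000}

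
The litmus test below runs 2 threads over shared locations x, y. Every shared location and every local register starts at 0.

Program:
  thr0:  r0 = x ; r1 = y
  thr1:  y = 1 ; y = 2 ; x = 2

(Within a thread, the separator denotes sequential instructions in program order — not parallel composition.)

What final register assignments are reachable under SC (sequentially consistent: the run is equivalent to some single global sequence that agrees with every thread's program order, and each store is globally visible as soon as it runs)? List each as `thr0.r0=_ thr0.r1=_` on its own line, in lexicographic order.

thr0.r0=0 thr0.r1=0
thr0.r0=0 thr0.r1=1
thr0.r0=0 thr0.r1=2
thr0.r0=2 thr0.r1=2

outcome vector order: (thr0.r0,thr0.r1)
|SC outcomes| = 4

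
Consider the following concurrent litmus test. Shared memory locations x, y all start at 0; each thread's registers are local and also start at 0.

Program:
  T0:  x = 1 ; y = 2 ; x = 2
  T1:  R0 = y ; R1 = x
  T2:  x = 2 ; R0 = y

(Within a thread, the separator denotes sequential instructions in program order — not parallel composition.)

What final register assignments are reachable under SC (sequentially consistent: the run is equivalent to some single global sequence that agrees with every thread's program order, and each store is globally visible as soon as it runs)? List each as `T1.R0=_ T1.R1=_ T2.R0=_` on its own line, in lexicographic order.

T1.R0=0 T1.R1=0 T2.R0=0
T1.R0=0 T1.R1=0 T2.R0=2
T1.R0=0 T1.R1=1 T2.R0=0
T1.R0=0 T1.R1=1 T2.R0=2
T1.R0=0 T1.R1=2 T2.R0=0
T1.R0=0 T1.R1=2 T2.R0=2
T1.R0=2 T1.R1=1 T2.R0=0
T1.R0=2 T1.R1=1 T2.R0=2
T1.R0=2 T1.R1=2 T2.R0=0
T1.R0=2 T1.R1=2 T2.R0=2

outcome vector order: (T1.R0,T1.R1,T2.R0)
|SC outcomes| = 10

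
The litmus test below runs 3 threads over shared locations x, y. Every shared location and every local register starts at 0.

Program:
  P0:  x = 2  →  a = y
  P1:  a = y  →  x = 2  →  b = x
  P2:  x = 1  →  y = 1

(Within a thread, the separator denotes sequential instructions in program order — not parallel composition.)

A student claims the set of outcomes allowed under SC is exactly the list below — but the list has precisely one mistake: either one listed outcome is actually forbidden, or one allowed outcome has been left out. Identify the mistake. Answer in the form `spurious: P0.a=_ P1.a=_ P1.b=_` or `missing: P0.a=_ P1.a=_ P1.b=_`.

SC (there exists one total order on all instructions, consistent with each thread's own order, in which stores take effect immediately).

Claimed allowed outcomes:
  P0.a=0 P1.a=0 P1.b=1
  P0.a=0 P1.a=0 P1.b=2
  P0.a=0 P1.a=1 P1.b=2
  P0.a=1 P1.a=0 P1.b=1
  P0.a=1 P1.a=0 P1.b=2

outcome vector order: (P0.a,P1.a,P1.b)
under SC → (0,0,1), (0,0,2), (0,1,2), (1,0,1), (1,0,2), (1,1,2)
SC∖claimed = {(1,1,2)}

missing: P0.a=1 P1.a=1 P1.b=2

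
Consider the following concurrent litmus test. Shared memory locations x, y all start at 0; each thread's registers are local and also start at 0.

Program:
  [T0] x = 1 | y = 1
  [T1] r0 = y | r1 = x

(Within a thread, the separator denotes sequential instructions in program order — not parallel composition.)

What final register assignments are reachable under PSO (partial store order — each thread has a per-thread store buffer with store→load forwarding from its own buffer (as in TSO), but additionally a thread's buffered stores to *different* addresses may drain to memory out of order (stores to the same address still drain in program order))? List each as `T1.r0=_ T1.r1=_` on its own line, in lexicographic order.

outcome vector order: (T1.r0,T1.r1)
|PSO outcomes| = 4

T1.r0=0 T1.r1=0
T1.r0=0 T1.r1=1
T1.r0=1 T1.r1=0
T1.r0=1 T1.r1=1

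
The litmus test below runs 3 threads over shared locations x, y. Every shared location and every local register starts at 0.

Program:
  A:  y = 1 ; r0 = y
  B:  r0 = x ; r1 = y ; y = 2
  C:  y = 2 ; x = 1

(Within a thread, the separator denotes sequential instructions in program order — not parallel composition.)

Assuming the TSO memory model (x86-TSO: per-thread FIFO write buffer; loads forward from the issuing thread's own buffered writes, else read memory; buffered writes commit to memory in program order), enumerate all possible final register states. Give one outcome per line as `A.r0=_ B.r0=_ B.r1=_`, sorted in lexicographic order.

outcome vector order: (A.r0,B.r0,B.r1)
|TSO outcomes| = 10

A.r0=1 B.r0=0 B.r1=0
A.r0=1 B.r0=0 B.r1=1
A.r0=1 B.r0=0 B.r1=2
A.r0=1 B.r0=1 B.r1=1
A.r0=1 B.r0=1 B.r1=2
A.r0=2 B.r0=0 B.r1=0
A.r0=2 B.r0=0 B.r1=1
A.r0=2 B.r0=0 B.r1=2
A.r0=2 B.r0=1 B.r1=1
A.r0=2 B.r0=1 B.r1=2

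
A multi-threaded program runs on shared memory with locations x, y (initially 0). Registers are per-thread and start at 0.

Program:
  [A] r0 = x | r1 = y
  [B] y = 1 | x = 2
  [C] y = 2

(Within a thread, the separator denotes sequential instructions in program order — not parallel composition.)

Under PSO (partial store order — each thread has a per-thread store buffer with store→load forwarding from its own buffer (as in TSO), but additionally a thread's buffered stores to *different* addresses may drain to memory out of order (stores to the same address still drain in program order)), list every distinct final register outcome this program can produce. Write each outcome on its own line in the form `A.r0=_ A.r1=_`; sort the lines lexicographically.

A.r0=0 A.r1=0
A.r0=0 A.r1=1
A.r0=0 A.r1=2
A.r0=2 A.r1=0
A.r0=2 A.r1=1
A.r0=2 A.r1=2

outcome vector order: (A.r0,A.r1)
|PSO outcomes| = 6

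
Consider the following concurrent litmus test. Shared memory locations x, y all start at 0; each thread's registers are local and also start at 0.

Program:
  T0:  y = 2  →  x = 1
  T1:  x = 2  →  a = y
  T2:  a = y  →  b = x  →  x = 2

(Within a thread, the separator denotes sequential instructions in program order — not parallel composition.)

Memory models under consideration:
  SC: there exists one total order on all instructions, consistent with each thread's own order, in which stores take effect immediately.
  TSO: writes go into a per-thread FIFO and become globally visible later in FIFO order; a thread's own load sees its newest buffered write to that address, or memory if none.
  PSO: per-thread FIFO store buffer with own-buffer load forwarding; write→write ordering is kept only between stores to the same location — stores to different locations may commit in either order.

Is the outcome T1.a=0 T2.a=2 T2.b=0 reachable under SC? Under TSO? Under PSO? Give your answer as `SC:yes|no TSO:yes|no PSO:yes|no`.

outcome vector order: (T1.a,T2.a,T2.b)
SC (11): 0/0/0, 0/0/1, 0/0/2, 0/2/1, 0/2/2, 2/0/0, 2/0/1, 2/0/2, 2/2/0, 2/2/1, 2/2/2
TSO (12): 0/0/0, 0/0/1, 0/0/2, 0/2/0, 0/2/1, 0/2/2, 2/0/0, 2/0/1, 2/0/2, 2/2/0, 2/2/1, 2/2/2
PSO (12): 0/0/0, 0/0/1, 0/0/2, 0/2/0, 0/2/1, 0/2/2, 2/0/0, 2/0/1, 2/0/2, 2/2/0, 2/2/1, 2/2/2
target 0/2/0 ∈ {TSO,PSO}

SC:no TSO:yes PSO:yes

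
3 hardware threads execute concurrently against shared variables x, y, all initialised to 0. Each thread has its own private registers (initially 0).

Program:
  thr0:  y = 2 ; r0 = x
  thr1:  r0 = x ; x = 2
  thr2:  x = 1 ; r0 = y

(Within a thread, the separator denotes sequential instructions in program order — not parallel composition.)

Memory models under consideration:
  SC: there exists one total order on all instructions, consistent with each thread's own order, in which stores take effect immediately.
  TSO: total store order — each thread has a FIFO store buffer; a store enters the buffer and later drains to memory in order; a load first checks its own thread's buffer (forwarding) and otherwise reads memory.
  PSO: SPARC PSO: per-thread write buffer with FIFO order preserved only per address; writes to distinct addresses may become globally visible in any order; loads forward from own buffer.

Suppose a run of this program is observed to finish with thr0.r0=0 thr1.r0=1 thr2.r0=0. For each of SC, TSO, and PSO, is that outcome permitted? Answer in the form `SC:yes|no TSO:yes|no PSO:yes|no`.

outcome vector order: (thr0.r0,thr1.r0,thr2.r0)
under SC → (0,0,2); (0,1,2); (1,0,0); (1,0,2); (1,1,0); (1,1,2); (2,0,0); (2,0,2); (2,1,0); (2,1,2)
under TSO → (0,0,0); (0,0,2); (0,1,0); (0,1,2); (1,0,0); (1,0,2); (1,1,0); (1,1,2); (2,0,0); (2,0,2); (2,1,0); (2,1,2)
under PSO → (0,0,0); (0,0,2); (0,1,0); (0,1,2); (1,0,0); (1,0,2); (1,1,0); (1,1,2); (2,0,0); (2,0,2); (2,1,0); (2,1,2)
target (0,1,0) ∈ {TSO,PSO}

SC:no TSO:yes PSO:yes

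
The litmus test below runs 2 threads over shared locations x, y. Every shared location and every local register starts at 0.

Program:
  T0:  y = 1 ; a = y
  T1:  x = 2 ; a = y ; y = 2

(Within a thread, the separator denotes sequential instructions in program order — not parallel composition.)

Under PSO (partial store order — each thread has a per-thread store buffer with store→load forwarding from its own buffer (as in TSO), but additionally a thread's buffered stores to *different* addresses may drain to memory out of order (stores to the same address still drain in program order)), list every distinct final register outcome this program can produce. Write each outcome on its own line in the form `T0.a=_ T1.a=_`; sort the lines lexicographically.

outcome vector order: (T0.a,T1.a)
|PSO outcomes| = 4

T0.a=1 T1.a=0
T0.a=1 T1.a=1
T0.a=2 T1.a=0
T0.a=2 T1.a=1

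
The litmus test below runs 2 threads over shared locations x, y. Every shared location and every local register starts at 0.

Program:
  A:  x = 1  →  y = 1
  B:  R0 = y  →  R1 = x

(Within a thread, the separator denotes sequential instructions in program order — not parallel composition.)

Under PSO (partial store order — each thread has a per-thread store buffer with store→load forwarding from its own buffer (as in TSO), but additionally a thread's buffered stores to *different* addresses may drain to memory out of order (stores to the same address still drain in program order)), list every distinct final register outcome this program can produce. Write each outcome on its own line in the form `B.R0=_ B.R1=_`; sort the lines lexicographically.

B.R0=0 B.R1=0
B.R0=0 B.R1=1
B.R0=1 B.R1=0
B.R0=1 B.R1=1

outcome vector order: (B.R0,B.R1)
|PSO outcomes| = 4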